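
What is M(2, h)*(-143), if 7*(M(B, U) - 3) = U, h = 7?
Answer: -572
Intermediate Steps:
M(B, U) = 3 + U/7
M(2, h)*(-143) = (3 + (⅐)*7)*(-143) = (3 + 1)*(-143) = 4*(-143) = -572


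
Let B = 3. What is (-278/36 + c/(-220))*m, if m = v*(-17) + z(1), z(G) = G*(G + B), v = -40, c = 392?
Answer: -357542/55 ≈ -6500.8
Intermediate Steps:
z(G) = G*(3 + G) (z(G) = G*(G + 3) = G*(3 + G))
m = 684 (m = -40*(-17) + 1*(3 + 1) = 680 + 1*4 = 680 + 4 = 684)
(-278/36 + c/(-220))*m = (-278/36 + 392/(-220))*684 = (-278*1/36 + 392*(-1/220))*684 = (-139/18 - 98/55)*684 = -9409/990*684 = -357542/55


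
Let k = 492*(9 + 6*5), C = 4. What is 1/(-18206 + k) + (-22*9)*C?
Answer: -777743/982 ≈ -792.00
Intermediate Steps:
k = 19188 (k = 492*(9 + 30) = 492*39 = 19188)
1/(-18206 + k) + (-22*9)*C = 1/(-18206 + 19188) - 22*9*4 = 1/982 - 198*4 = 1/982 - 792 = -777743/982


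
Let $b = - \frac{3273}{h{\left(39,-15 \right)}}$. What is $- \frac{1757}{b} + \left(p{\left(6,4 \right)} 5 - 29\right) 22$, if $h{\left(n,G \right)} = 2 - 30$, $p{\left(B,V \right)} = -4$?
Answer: $- \frac{3577490}{3273} \approx -1093.0$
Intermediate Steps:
$h{\left(n,G \right)} = -28$ ($h{\left(n,G \right)} = 2 - 30 = -28$)
$b = \frac{3273}{28}$ ($b = - \frac{3273}{-28} = \left(-3273\right) \left(- \frac{1}{28}\right) = \frac{3273}{28} \approx 116.89$)
$- \frac{1757}{b} + \left(p{\left(6,4 \right)} 5 - 29\right) 22 = - \frac{1757}{\frac{3273}{28}} + \left(\left(-4\right) 5 - 29\right) 22 = \left(-1757\right) \frac{28}{3273} + \left(-20 - 29\right) 22 = - \frac{49196}{3273} - 1078 = - \frac{3577490}{3273}$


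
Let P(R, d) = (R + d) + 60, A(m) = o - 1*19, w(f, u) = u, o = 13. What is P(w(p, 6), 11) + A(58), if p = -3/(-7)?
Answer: 71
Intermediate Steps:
p = 3/7 (p = -3*(-⅐) = 3/7 ≈ 0.42857)
A(m) = -6 (A(m) = 13 - 1*19 = 13 - 19 = -6)
P(R, d) = 60 + R + d
P(w(p, 6), 11) + A(58) = (60 + 6 + 11) - 6 = 77 - 6 = 71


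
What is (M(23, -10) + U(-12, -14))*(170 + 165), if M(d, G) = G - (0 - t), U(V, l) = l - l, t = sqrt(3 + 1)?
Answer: -2680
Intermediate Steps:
t = 2 (t = sqrt(4) = 2)
U(V, l) = 0
M(d, G) = 2 + G (M(d, G) = G - (0 - 1*2) = G - (0 - 2) = G - 1*(-2) = G + 2 = 2 + G)
(M(23, -10) + U(-12, -14))*(170 + 165) = ((2 - 10) + 0)*(170 + 165) = (-8 + 0)*335 = -8*335 = -2680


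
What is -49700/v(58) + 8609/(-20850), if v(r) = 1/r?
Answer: -60102218609/20850 ≈ -2.8826e+6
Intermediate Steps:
-49700/v(58) + 8609/(-20850) = -49700/(1/58) + 8609/(-20850) = -49700/1/58 + 8609*(-1/20850) = -49700*58 - 8609/20850 = -2882600 - 8609/20850 = -60102218609/20850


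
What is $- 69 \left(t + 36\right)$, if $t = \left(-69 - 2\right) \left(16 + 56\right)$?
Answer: $350244$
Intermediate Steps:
$t = -5112$ ($t = \left(-71\right) 72 = -5112$)
$- 69 \left(t + 36\right) = - 69 \left(-5112 + 36\right) = \left(-69\right) \left(-5076\right) = 350244$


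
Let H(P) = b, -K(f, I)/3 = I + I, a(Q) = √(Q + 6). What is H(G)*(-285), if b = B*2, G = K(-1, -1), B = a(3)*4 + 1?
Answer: -7410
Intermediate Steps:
a(Q) = √(6 + Q)
B = 13 (B = √(6 + 3)*4 + 1 = √9*4 + 1 = 3*4 + 1 = 12 + 1 = 13)
K(f, I) = -6*I (K(f, I) = -3*(I + I) = -6*I)
G = 6 (G = -6*(-1) = 6)
b = 26 (b = 13*2 = 26)
H(P) = 26
H(G)*(-285) = 26*(-285) = -7410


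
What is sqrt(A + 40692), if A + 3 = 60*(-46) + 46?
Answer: 35*sqrt(31) ≈ 194.87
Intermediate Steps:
A = -2717 (A = -3 + (60*(-46) + 46) = -3 + (-2760 + 46) = -3 - 2714 = -2717)
sqrt(A + 40692) = sqrt(-2717 + 40692) = sqrt(37975) = 35*sqrt(31)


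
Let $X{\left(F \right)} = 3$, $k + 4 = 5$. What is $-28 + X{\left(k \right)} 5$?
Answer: $-13$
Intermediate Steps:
$k = 1$ ($k = -4 + 5 = 1$)
$-28 + X{\left(k \right)} 5 = -28 + 3 \cdot 5 = -28 + 15 = -13$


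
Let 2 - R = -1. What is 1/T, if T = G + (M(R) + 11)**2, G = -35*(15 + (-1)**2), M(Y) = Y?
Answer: -1/364 ≈ -0.0027473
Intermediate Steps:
R = 3 (R = 2 - 1*(-1) = 2 + 1 = 3)
G = -560 (G = -35*(15 + 1) = -35*16 = -560)
T = -364 (T = -560 + (3 + 11)**2 = -560 + 14**2 = -560 + 196 = -364)
1/T = 1/(-364) = -1/364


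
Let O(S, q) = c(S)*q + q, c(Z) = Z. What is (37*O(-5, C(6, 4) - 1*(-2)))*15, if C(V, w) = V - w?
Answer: -8880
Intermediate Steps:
O(S, q) = q + S*q (O(S, q) = S*q + q = q + S*q)
(37*O(-5, C(6, 4) - 1*(-2)))*15 = (37*(((6 - 1*4) - 1*(-2))*(1 - 5)))*15 = (37*(((6 - 4) + 2)*(-4)))*15 = (37*((2 + 2)*(-4)))*15 = (37*(4*(-4)))*15 = (37*(-16))*15 = -592*15 = -8880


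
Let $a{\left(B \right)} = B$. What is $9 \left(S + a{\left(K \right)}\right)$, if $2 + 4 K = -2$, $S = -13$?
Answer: $-126$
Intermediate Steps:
$K = -1$ ($K = - \frac{1}{2} + \frac{1}{4} \left(-2\right) = - \frac{1}{2} - \frac{1}{2} = -1$)
$9 \left(S + a{\left(K \right)}\right) = 9 \left(-13 - 1\right) = 9 \left(-14\right) = -126$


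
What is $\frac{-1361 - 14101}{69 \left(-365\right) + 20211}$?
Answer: $\frac{2577}{829} \approx 3.1086$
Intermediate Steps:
$\frac{-1361 - 14101}{69 \left(-365\right) + 20211} = - \frac{15462}{-25185 + 20211} = - \frac{15462}{-4974} = \left(-15462\right) \left(- \frac{1}{4974}\right) = \frac{2577}{829}$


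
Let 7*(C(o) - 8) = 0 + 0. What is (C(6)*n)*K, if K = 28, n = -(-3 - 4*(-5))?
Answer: -3808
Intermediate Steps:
C(o) = 8 (C(o) = 8 + (0 + 0)/7 = 8 + (⅐)*0 = 8 + 0 = 8)
n = -17 (n = -(-3 + 20) = -1*17 = -17)
(C(6)*n)*K = (8*(-17))*28 = -136*28 = -3808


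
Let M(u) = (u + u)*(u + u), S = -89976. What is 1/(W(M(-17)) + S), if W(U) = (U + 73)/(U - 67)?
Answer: -1089/97982635 ≈ -1.1114e-5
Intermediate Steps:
M(u) = 4*u**2 (M(u) = (2*u)*(2*u) = 4*u**2)
W(U) = (73 + U)/(-67 + U)
1/(W(M(-17)) + S) = 1/((73 + 4*(-17)**2)/(-67 + 4*(-17)**2) - 89976) = 1/((73 + 4*289)/(-67 + 4*289) - 89976) = 1/((73 + 1156)/(-67 + 1156) - 89976) = 1/(1229/1089 - 89976) = 1/(-97982635/1089) = -1089/97982635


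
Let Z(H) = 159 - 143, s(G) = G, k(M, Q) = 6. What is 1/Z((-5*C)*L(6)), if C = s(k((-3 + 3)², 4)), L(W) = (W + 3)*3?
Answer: 1/16 ≈ 0.062500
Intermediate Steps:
L(W) = 9 + 3*W (L(W) = (3 + W)*3 = 9 + 3*W)
C = 6
Z(H) = 16
1/Z((-5*C)*L(6)) = 1/16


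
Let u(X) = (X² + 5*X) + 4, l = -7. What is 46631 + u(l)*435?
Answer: 54461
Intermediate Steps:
u(X) = 4 + X² + 5*X
46631 + u(l)*435 = 46631 + (4 + (-7)² + 5*(-7))*435 = 46631 + (4 + 49 - 35)*435 = 46631 + 18*435 = 46631 + 7830 = 54461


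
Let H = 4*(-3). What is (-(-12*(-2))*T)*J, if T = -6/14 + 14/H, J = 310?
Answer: 83080/7 ≈ 11869.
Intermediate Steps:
H = -12
T = -67/42 (T = -6/14 + 14/(-12) = -6*1/14 + 14*(-1/12) = -3/7 - 7/6 = -67/42 ≈ -1.5952)
(-(-12*(-2))*T)*J = -(-12*(-2))*(-67)/42*310 = -24*(-67)/42*310 = -1*(-268/7)*310 = (268/7)*310 = 83080/7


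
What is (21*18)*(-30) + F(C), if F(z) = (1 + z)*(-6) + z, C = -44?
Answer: -11126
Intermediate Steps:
F(z) = -6 - 5*z (F(z) = (-6 - 6*z) + z = -6 - 5*z)
(21*18)*(-30) + F(C) = (21*18)*(-30) + (-6 - 5*(-44)) = 378*(-30) + (-6 + 220) = -11340 + 214 = -11126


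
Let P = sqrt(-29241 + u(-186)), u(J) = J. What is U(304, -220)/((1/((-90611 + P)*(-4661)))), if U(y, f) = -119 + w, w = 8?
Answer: -46879503681 + 517371*I*sqrt(29427) ≈ -4.6879e+10 + 8.8751e+7*I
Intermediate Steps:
P = I*sqrt(29427) (P = sqrt(-29241 - 186) = sqrt(-29427) = I*sqrt(29427) ≈ 171.54*I)
U(y, f) = -111 (U(y, f) = -119 + 8 = -111)
U(304, -220)/((1/((-90611 + P)*(-4661)))) = -(46879503681 - 517371*I*sqrt(29427)) = -111*(422337871 - 4661*I*sqrt(29427)) = -46879503681 + 517371*I*sqrt(29427)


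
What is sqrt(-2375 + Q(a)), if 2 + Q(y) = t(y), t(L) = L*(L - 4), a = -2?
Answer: I*sqrt(2365) ≈ 48.631*I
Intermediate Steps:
t(L) = L*(-4 + L)
Q(y) = -2 + y*(-4 + y)
sqrt(-2375 + Q(a)) = sqrt(-2375 + (-2 - 2*(-4 - 2))) = sqrt(-2375 + (-2 - 2*(-6))) = sqrt(-2375 + (-2 + 12)) = sqrt(-2375 + 10) = sqrt(-2365) = I*sqrt(2365)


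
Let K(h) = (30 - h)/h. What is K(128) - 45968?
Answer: -2942001/64 ≈ -45969.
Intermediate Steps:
K(h) = (30 - h)/h
K(128) - 45968 = (30 - 1*128)/128 - 45968 = (30 - 128)/128 - 45968 = (1/128)*(-98) - 45968 = -49/64 - 45968 = -2942001/64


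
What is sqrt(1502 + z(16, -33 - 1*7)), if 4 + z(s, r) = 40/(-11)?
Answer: sqrt(180818)/11 ≈ 38.657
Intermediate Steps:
z(s, r) = -84/11 (z(s, r) = -4 + 40/(-11) = -4 + 40*(-1/11) = -4 - 40/11 = -84/11)
sqrt(1502 + z(16, -33 - 1*7)) = sqrt(1502 - 84/11) = sqrt(16438/11) = sqrt(180818)/11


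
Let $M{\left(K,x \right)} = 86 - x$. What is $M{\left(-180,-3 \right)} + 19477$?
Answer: $19566$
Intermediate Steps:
$M{\left(-180,-3 \right)} + 19477 = \left(86 - -3\right) + 19477 = \left(86 + 3\right) + 19477 = 89 + 19477 = 19566$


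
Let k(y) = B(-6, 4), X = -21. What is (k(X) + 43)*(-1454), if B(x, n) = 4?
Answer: -68338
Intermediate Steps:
k(y) = 4
(k(X) + 43)*(-1454) = (4 + 43)*(-1454) = 47*(-1454) = -68338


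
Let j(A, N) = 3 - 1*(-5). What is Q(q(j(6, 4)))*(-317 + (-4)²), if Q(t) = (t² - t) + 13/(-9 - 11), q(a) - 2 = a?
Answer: -537887/20 ≈ -26894.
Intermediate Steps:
j(A, N) = 8 (j(A, N) = 3 + 5 = 8)
q(a) = 2 + a
Q(t) = -13/20 + t² - t (Q(t) = (t² - t) + 13/(-20) = (t² - t) + 13*(-1/20) = (t² - t) - 13/20 = -13/20 + t² - t)
Q(q(j(6, 4)))*(-317 + (-4)²) = (-13/20 + (2 + 8)² - (2 + 8))*(-317 + (-4)²) = (-13/20 + 10² - 1*10)*(-317 + 16) = (-13/20 + 100 - 10)*(-301) = (1787/20)*(-301) = -537887/20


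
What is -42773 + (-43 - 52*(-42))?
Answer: -40632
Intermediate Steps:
-42773 + (-43 - 52*(-42)) = -42773 + (-43 + 2184) = -42773 + 2141 = -40632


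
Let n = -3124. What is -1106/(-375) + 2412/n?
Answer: 637661/292875 ≈ 2.1772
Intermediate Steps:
-1106/(-375) + 2412/n = -1106/(-375) + 2412/(-3124) = -1106*(-1/375) + 2412*(-1/3124) = 1106/375 - 603/781 = 637661/292875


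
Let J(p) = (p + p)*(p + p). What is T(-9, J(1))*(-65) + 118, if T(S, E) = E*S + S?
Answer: 3043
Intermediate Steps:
J(p) = 4*p**2 (J(p) = (2*p)*(2*p) = 4*p**2)
T(S, E) = S + E*S
T(-9, J(1))*(-65) + 118 = -9*(1 + 4*1**2)*(-65) + 118 = -9*(1 + 4*1)*(-65) + 118 = -9*(1 + 4)*(-65) + 118 = -9*5*(-65) + 118 = -45*(-65) + 118 = 2925 + 118 = 3043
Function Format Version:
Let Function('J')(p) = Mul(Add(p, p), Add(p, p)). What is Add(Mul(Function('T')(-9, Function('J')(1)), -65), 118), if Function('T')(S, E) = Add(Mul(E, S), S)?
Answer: 3043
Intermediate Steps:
Function('J')(p) = Mul(4, Pow(p, 2)) (Function('J')(p) = Mul(Mul(2, p), Mul(2, p)) = Mul(4, Pow(p, 2)))
Function('T')(S, E) = Add(S, Mul(E, S))
Add(Mul(Function('T')(-9, Function('J')(1)), -65), 118) = Add(Mul(Mul(-9, Add(1, Mul(4, Pow(1, 2)))), -65), 118) = Add(Mul(Mul(-9, Add(1, Mul(4, 1))), -65), 118) = Add(Mul(Mul(-9, Add(1, 4)), -65), 118) = Add(Mul(Mul(-9, 5), -65), 118) = Add(Mul(-45, -65), 118) = Add(2925, 118) = 3043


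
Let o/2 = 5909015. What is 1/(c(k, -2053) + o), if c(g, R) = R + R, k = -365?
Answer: 1/11813924 ≈ 8.4646e-8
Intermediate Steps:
o = 11818030 (o = 2*5909015 = 11818030)
c(g, R) = 2*R
1/(c(k, -2053) + o) = 1/(2*(-2053) + 11818030) = 1/(-4106 + 11818030) = 1/11813924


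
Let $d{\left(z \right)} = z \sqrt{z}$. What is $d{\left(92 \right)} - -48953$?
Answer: $48953 + 184 \sqrt{23} \approx 49835.0$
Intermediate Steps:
$d{\left(z \right)} = z^{\frac{3}{2}}$
$d{\left(92 \right)} - -48953 = 92^{\frac{3}{2}} - -48953 = 184 \sqrt{23} + 48953 = 48953 + 184 \sqrt{23}$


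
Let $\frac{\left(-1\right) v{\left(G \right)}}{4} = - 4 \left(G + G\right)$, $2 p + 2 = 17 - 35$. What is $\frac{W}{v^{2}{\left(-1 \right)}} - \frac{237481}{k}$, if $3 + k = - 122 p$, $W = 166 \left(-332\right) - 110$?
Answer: $- \frac{155192859}{623104} \approx -249.06$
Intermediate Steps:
$p = -10$ ($p = -1 + \frac{17 - 35}{2} = -1 + \frac{1}{2} \left(-18\right) = -1 - 9 = -10$)
$W = -55222$ ($W = -55112 - 110 = -55222$)
$v{\left(G \right)} = 32 G$ ($v{\left(G \right)} = - 4 \left(- 4 \left(G + G\right)\right) = - 4 \left(- 4 \cdot 2 G\right) = - 4 \left(- 8 G\right) = 32 G$)
$k = 1217$ ($k = -3 - -1220 = -3 + 1220 = 1217$)
$\frac{W}{v^{2}{\left(-1 \right)}} - \frac{237481}{k} = - \frac{55222}{\left(32 \left(-1\right)\right)^{2}} - \frac{237481}{1217} = - \frac{55222}{\left(-32\right)^{2}} - \frac{237481}{1217} = - \frac{55222}{1024} - \frac{237481}{1217} = \left(-55222\right) \frac{1}{1024} - \frac{237481}{1217} = - \frac{27611}{512} - \frac{237481}{1217} = - \frac{155192859}{623104}$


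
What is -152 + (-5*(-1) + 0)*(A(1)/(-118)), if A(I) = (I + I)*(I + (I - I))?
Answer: -8973/59 ≈ -152.08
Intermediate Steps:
A(I) = 2*I² (A(I) = (2*I)*(I + 0) = (2*I)*I = 2*I²)
-152 + (-5*(-1) + 0)*(A(1)/(-118)) = -152 + (-5*(-1) + 0)*((2*1²)/(-118)) = -152 + (5 + 0)*((2*1)*(-1/118)) = -152 + 5*(2*(-1/118)) = -152 + 5*(-1/59) = -152 - 5/59 = -8973/59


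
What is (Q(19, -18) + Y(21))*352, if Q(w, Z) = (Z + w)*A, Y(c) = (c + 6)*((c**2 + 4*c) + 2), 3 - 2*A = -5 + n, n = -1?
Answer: 5010192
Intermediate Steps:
A = 9/2 (A = 3/2 - (-5 - 1)/2 = 3/2 - 1/2*(-6) = 3/2 + 3 = 9/2 ≈ 4.5000)
Y(c) = (6 + c)*(2 + c**2 + 4*c)
Q(w, Z) = 9*Z/2 + 9*w/2 (Q(w, Z) = (Z + w)*(9/2) = 9*Z/2 + 9*w/2)
(Q(19, -18) + Y(21))*352 = (((9/2)*(-18) + (9/2)*19) + (12 + 21**3 + 10*21**2 + 26*21))*352 = ((-81 + 171/2) + (12 + 9261 + 10*441 + 546))*352 = (9/2 + (12 + 9261 + 4410 + 546))*352 = (9/2 + 14229)*352 = (28467/2)*352 = 5010192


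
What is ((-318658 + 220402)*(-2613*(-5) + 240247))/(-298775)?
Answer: 24889423872/298775 ≈ 83305.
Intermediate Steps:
((-318658 + 220402)*(-2613*(-5) + 240247))/(-298775) = -98256*(13065 + 240247)*(-1/298775) = -98256*253312*(-1/298775) = -24889423872*(-1/298775) = 24889423872/298775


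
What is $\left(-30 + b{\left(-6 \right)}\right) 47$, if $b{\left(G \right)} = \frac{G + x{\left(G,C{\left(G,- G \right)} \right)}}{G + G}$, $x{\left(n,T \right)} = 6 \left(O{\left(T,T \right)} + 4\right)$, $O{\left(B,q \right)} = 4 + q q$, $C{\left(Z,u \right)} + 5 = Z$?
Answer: $-4418$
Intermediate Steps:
$C{\left(Z,u \right)} = -5 + Z$
$O{\left(B,q \right)} = 4 + q^{2}$
$x{\left(n,T \right)} = 48 + 6 T^{2}$ ($x{\left(n,T \right)} = 6 \left(\left(4 + T^{2}\right) + 4\right) = 6 \left(8 + T^{2}\right) = 48 + 6 T^{2}$)
$b{\left(G \right)} = \frac{48 + G + 6 \left(-5 + G\right)^{2}}{2 G}$ ($b{\left(G \right)} = \frac{G + \left(48 + 6 \left(-5 + G\right)^{2}\right)}{G + G} = \frac{48 + G + 6 \left(-5 + G\right)^{2}}{2 G}$)
$\left(-30 + b{\left(-6 \right)}\right) 47 = \left(-30 + \frac{48 - 6 + 6 \left(-5 - 6\right)^{2}}{2 \left(-6\right)}\right) 47 = \left(-30 + \frac{1}{2} \left(- \frac{1}{6}\right) \left(48 - 6 + 6 \left(-11\right)^{2}\right)\right) 47 = \left(-30 + \frac{1}{2} \left(- \frac{1}{6}\right) \left(48 - 6 + 6 \cdot 121\right)\right) 47 = \left(-30 + \frac{1}{2} \left(- \frac{1}{6}\right) \left(48 - 6 + 726\right)\right) 47 = \left(-30 + \frac{1}{2} \left(- \frac{1}{6}\right) 768\right) 47 = \left(-30 - 64\right) 47 = \left(-94\right) 47 = -4418$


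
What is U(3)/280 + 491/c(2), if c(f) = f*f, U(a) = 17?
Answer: 34387/280 ≈ 122.81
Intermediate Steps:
c(f) = f²
U(3)/280 + 491/c(2) = 17/280 + 491/(2²) = 17*(1/280) + 491/4 = 17/280 + 491*(¼) = 17/280 + 491/4 = 34387/280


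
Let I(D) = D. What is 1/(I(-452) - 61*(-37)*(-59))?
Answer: -1/133615 ≈ -7.4842e-6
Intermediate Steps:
1/(I(-452) - 61*(-37)*(-59)) = 1/(-452 - 61*(-37)*(-59)) = 1/(-452 + 2257*(-59)) = 1/(-452 - 133163) = 1/(-133615) = -1/133615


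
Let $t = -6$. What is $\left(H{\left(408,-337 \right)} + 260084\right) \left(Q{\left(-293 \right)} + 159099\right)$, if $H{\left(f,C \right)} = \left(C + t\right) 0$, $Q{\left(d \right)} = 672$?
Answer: $41553880764$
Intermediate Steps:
$H{\left(f,C \right)} = 0$ ($H{\left(f,C \right)} = \left(C - 6\right) 0 = \left(-6 + C\right) 0 = 0$)
$\left(H{\left(408,-337 \right)} + 260084\right) \left(Q{\left(-293 \right)} + 159099\right) = \left(0 + 260084\right) \left(672 + 159099\right) = 260084 \cdot 159771 = 41553880764$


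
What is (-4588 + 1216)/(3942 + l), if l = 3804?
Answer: -562/1291 ≈ -0.43532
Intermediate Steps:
(-4588 + 1216)/(3942 + l) = (-4588 + 1216)/(3942 + 3804) = -3372/7746 = -3372*1/7746 = -562/1291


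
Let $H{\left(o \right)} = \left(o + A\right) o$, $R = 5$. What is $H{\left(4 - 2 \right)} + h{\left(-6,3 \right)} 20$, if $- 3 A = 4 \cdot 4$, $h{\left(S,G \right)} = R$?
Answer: $\frac{280}{3} \approx 93.333$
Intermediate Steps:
$h{\left(S,G \right)} = 5$
$A = - \frac{16}{3}$ ($A = - \frac{4 \cdot 4}{3} = \left(- \frac{1}{3}\right) 16 = - \frac{16}{3} \approx -5.3333$)
$H{\left(o \right)} = o \left(- \frac{16}{3} + o\right)$ ($H{\left(o \right)} = \left(o - \frac{16}{3}\right) o = \left(- \frac{16}{3} + o\right) o = o \left(- \frac{16}{3} + o\right)$)
$H{\left(4 - 2 \right)} + h{\left(-6,3 \right)} 20 = \frac{\left(4 - 2\right) \left(-16 + 3 \left(4 - 2\right)\right)}{3} + 5 \cdot 20 = \frac{\left(4 - 2\right) \left(-16 + 3 \left(4 - 2\right)\right)}{3} + 100 = \frac{1}{3} \cdot 2 \left(-16 + 3 \cdot 2\right) + 100 = \frac{1}{3} \cdot 2 \left(-16 + 6\right) + 100 = \frac{1}{3} \cdot 2 \left(-10\right) + 100 = - \frac{20}{3} + 100 = \frac{280}{3}$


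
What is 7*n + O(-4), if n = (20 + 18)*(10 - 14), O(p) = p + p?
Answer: -1072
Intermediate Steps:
O(p) = 2*p
n = -152 (n = 38*(-4) = -152)
7*n + O(-4) = 7*(-152) + 2*(-4) = -1064 - 8 = -1072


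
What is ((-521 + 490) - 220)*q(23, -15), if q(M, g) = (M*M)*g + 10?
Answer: 1989175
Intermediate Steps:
q(M, g) = 10 + g*M**2 (q(M, g) = M**2*g + 10 = g*M**2 + 10 = 10 + g*M**2)
((-521 + 490) - 220)*q(23, -15) = ((-521 + 490) - 220)*(10 - 15*23**2) = (-31 - 220)*(10 - 15*529) = -251*(10 - 7935) = -251*(-7925) = 1989175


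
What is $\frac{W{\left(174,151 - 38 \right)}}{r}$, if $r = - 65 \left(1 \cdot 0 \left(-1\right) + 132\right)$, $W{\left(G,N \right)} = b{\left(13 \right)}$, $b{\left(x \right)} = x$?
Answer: $- \frac{1}{660} \approx -0.0015152$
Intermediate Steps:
$W{\left(G,N \right)} = 13$
$r = -8580$ ($r = - 65 \left(0 \left(-1\right) + 132\right) = - 65 \left(0 + 132\right) = \left(-65\right) 132 = -8580$)
$\frac{W{\left(174,151 - 38 \right)}}{r} = \frac{13}{-8580} = 13 \left(- \frac{1}{8580}\right) = - \frac{1}{660}$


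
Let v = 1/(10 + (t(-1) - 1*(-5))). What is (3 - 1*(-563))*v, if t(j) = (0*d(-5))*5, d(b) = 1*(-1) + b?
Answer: 566/15 ≈ 37.733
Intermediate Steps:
d(b) = -1 + b
t(j) = 0 (t(j) = (0*(-1 - 5))*5 = (0*(-6))*5 = 0*5 = 0)
v = 1/15 (v = 1/(10 + (0 - 1*(-5))) = 1/(10 + (0 + 5)) = 1/(10 + 5) = 1/15 ≈ 0.066667)
(3 - 1*(-563))*v = (3 - 1*(-563))*(1/15) = (3 + 563)*(1/15) = 566*(1/15) = 566/15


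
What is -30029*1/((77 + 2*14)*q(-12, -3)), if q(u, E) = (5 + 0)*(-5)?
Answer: 30029/2625 ≈ 11.440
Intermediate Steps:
q(u, E) = -25 (q(u, E) = 5*(-5) = -25)
-30029*1/((77 + 2*14)*q(-12, -3)) = -30029*(-1/(25*(77 + 2*14))) = -30029*(-1/(25*(77 + 28))) = -30029/(105*(-25)) = -30029/(-2625) = -30029*(-1/2625) = 30029/2625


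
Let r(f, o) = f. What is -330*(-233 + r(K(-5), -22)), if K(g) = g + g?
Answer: 80190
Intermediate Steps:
K(g) = 2*g
-330*(-233 + r(K(-5), -22)) = -330*(-233 + 2*(-5)) = -330*(-233 - 10) = -330*(-243) = 80190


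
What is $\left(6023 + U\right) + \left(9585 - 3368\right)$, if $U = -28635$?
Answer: $-16395$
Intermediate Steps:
$\left(6023 + U\right) + \left(9585 - 3368\right) = \left(6023 - 28635\right) + \left(9585 - 3368\right) = -22612 + 6217 = -16395$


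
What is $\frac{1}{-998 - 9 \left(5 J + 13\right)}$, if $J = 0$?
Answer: $- \frac{1}{1115} \approx -0.00089686$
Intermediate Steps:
$\frac{1}{-998 - 9 \left(5 J + 13\right)} = \frac{1}{-998 - 9 \left(5 \cdot 0 + 13\right)} = \frac{1}{-998 - 9 \left(0 + 13\right)} = \frac{1}{-998 - 9 \cdot 13} = \frac{1}{-998 - 117} = \frac{1}{-1115} = - \frac{1}{1115}$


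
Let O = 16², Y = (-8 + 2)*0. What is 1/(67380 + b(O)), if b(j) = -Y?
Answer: 1/67380 ≈ 1.4841e-5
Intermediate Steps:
Y = 0 (Y = -6*0 = 0)
O = 256
b(j) = 0 (b(j) = -1*0 = 0)
1/(67380 + b(O)) = 1/(67380 + 0) = 1/67380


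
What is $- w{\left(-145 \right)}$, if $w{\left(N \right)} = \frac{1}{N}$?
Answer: $\frac{1}{145} \approx 0.0068966$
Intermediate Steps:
$- w{\left(-145 \right)} = - \frac{1}{-145} = \left(-1\right) \left(- \frac{1}{145}\right) = \frac{1}{145}$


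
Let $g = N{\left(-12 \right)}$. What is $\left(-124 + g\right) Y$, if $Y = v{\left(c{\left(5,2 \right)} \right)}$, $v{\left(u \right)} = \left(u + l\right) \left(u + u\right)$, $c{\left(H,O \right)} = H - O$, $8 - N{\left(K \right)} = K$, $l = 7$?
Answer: $-6240$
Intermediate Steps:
$N{\left(K \right)} = 8 - K$
$g = 20$ ($g = 8 - -12 = 8 + 12 = 20$)
$v{\left(u \right)} = 2 u \left(7 + u\right)$ ($v{\left(u \right)} = \left(u + 7\right) \left(u + u\right) = \left(7 + u\right) 2 u = 2 u \left(7 + u\right)$)
$Y = 60$ ($Y = 2 \left(5 - 2\right) \left(7 + \left(5 - 2\right)\right) = 2 \cdot 3 \left(7 + 3\right) = 2 \cdot 3 \cdot 10 = 60$)
$\left(-124 + g\right) Y = \left(-124 + 20\right) 60 = \left(-104\right) 60 = -6240$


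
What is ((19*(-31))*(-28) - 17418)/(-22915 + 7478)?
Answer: 926/15437 ≈ 0.059986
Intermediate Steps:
((19*(-31))*(-28) - 17418)/(-22915 + 7478) = (-589*(-28) - 17418)/(-15437) = (16492 - 17418)*(-1/15437) = -926*(-1/15437) = 926/15437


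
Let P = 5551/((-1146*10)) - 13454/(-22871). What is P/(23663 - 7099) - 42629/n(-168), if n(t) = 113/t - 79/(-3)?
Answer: -1151557569158443573/693185152766320 ≈ -1661.3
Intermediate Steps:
n(t) = 79/3 + 113/t (n(t) = 113/t - 79*(-1/3) = 113/t + 79/3 = 79/3 + 113/t)
P = 27225919/262101660 (P = 5551/(-11460) - 13454*(-1/22871) = 5551*(-1/11460) + 13454/22871 = -5551/11460 + 13454/22871 = 27225919/262101660 ≈ 0.10388)
P/(23663 - 7099) - 42629/n(-168) = 27225919/(262101660*(23663 - 7099)) - 42629/(79/3 + 113/(-168)) = (27225919/262101660)/16564 - 42629/(79/3 + 113*(-1/168)) = (27225919/262101660)*(1/16564) - 42629/(79/3 - 113/168) = 27225919/4341451896240 - 42629/1437/56 = 27225919/4341451896240 - 42629*56/1437 = 27225919/4341451896240 - 2387224/1437 = -1151557569158443573/693185152766320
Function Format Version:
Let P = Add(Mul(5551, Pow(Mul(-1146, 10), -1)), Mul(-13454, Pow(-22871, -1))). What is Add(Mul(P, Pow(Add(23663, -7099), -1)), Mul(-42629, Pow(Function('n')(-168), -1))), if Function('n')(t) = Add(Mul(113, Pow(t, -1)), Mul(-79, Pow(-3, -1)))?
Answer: Rational(-1151557569158443573, 693185152766320) ≈ -1661.3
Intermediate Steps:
Function('n')(t) = Add(Rational(79, 3), Mul(113, Pow(t, -1))) (Function('n')(t) = Add(Mul(113, Pow(t, -1)), Mul(-79, Rational(-1, 3))) = Add(Mul(113, Pow(t, -1)), Rational(79, 3)) = Add(Rational(79, 3), Mul(113, Pow(t, -1))))
P = Rational(27225919, 262101660) (P = Add(Mul(5551, Pow(-11460, -1)), Mul(-13454, Rational(-1, 22871))) = Add(Mul(5551, Rational(-1, 11460)), Rational(13454, 22871)) = Add(Rational(-5551, 11460), Rational(13454, 22871)) = Rational(27225919, 262101660) ≈ 0.10388)
Add(Mul(P, Pow(Add(23663, -7099), -1)), Mul(-42629, Pow(Function('n')(-168), -1))) = Add(Mul(Rational(27225919, 262101660), Pow(Add(23663, -7099), -1)), Mul(-42629, Pow(Add(Rational(79, 3), Mul(113, Pow(-168, -1))), -1))) = Add(Mul(Rational(27225919, 262101660), Pow(16564, -1)), Mul(-42629, Pow(Add(Rational(79, 3), Mul(113, Rational(-1, 168))), -1))) = Add(Mul(Rational(27225919, 262101660), Rational(1, 16564)), Mul(-42629, Pow(Add(Rational(79, 3), Rational(-113, 168)), -1))) = Add(Rational(27225919, 4341451896240), Mul(-42629, Pow(Rational(1437, 56), -1))) = Add(Rational(27225919, 4341451896240), Mul(-42629, Rational(56, 1437))) = Add(Rational(27225919, 4341451896240), Rational(-2387224, 1437)) = Rational(-1151557569158443573, 693185152766320)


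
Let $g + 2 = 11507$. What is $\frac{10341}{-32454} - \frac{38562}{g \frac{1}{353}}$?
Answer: $- \frac{5455498129}{4609670} \approx -1183.5$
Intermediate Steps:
$g = 11505$ ($g = -2 + 11507 = 11505$)
$\frac{10341}{-32454} - \frac{38562}{g \frac{1}{353}} = \frac{10341}{-32454} - \frac{38562}{11505 \cdot \frac{1}{353}} = 10341 \left(- \frac{1}{32454}\right) - \frac{38562}{11505 \cdot \frac{1}{353}} = - \frac{383}{1202} - \frac{38562}{\frac{11505}{353}} = - \frac{383}{1202} - \frac{4537462}{3835} = - \frac{5455498129}{4609670}$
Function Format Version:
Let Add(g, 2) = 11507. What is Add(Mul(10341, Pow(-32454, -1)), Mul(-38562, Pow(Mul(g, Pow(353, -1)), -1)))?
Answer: Rational(-5455498129, 4609670) ≈ -1183.5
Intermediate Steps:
g = 11505 (g = Add(-2, 11507) = 11505)
Add(Mul(10341, Pow(-32454, -1)), Mul(-38562, Pow(Mul(g, Pow(353, -1)), -1))) = Add(Mul(10341, Pow(-32454, -1)), Mul(-38562, Pow(Mul(11505, Pow(353, -1)), -1))) = Add(Mul(10341, Rational(-1, 32454)), Mul(-38562, Pow(Mul(11505, Rational(1, 353)), -1))) = Add(Rational(-383, 1202), Mul(-38562, Pow(Rational(11505, 353), -1))) = Add(Rational(-383, 1202), Mul(-38562, Rational(353, 11505))) = Add(Rational(-383, 1202), Rational(-4537462, 3835)) = Rational(-5455498129, 4609670)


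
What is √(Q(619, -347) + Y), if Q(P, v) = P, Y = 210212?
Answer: √210831 ≈ 459.16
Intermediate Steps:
√(Q(619, -347) + Y) = √(619 + 210212) = √210831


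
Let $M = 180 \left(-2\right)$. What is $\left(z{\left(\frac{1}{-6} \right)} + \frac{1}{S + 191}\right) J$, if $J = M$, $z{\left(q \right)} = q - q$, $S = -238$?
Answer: $\frac{360}{47} \approx 7.6596$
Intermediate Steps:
$z{\left(q \right)} = 0$
$M = -360$
$J = -360$
$\left(z{\left(\frac{1}{-6} \right)} + \frac{1}{S + 191}\right) J = \left(0 + \frac{1}{-238 + 191}\right) \left(-360\right) = \left(0 + \frac{1}{-47}\right) \left(-360\right) = \left(0 - \frac{1}{47}\right) \left(-360\right) = \left(- \frac{1}{47}\right) \left(-360\right) = \frac{360}{47}$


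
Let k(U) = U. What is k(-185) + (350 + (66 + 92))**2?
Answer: 257879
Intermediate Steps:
k(-185) + (350 + (66 + 92))**2 = -185 + (350 + (66 + 92))**2 = -185 + (350 + 158)**2 = -185 + 508**2 = -185 + 258064 = 257879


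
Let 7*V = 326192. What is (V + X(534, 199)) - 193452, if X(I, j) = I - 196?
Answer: -1025606/7 ≈ -1.4652e+5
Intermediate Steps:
X(I, j) = -196 + I
V = 326192/7 (V = (1/7)*326192 = 326192/7 ≈ 46599.)
(V + X(534, 199)) - 193452 = (326192/7 + (-196 + 534)) - 193452 = (326192/7 + 338) - 193452 = 328558/7 - 193452 = -1025606/7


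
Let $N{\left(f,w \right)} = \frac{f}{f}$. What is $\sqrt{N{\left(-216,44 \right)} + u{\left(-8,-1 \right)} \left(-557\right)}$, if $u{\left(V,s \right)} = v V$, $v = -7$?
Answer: $i \sqrt{31191} \approx 176.61 i$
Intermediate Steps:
$u{\left(V,s \right)} = - 7 V$
$N{\left(f,w \right)} = 1$
$\sqrt{N{\left(-216,44 \right)} + u{\left(-8,-1 \right)} \left(-557\right)} = \sqrt{1 + \left(-7\right) \left(-8\right) \left(-557\right)} = \sqrt{1 + 56 \left(-557\right)} = \sqrt{1 - 31192} = \sqrt{-31191} = i \sqrt{31191}$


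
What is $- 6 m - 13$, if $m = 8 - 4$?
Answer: $-37$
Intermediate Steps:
$m = 4$
$- 6 m - 13 = \left(-6\right) 4 - 13 = -24 - 13 = -37$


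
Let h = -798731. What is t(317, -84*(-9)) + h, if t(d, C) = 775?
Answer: -797956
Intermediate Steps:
t(317, -84*(-9)) + h = 775 - 798731 = -797956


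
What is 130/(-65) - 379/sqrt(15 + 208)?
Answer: -2 - 379*sqrt(223)/223 ≈ -27.380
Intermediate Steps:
130/(-65) - 379/sqrt(15 + 208) = 130*(-1/65) - 379*sqrt(223)/223 = -2 - 379*sqrt(223)/223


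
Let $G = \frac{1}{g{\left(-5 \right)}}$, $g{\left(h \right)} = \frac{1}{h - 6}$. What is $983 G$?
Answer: $-10813$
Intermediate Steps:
$g{\left(h \right)} = \frac{1}{-6 + h}$
$G = -11$ ($G = \frac{1}{\frac{1}{-6 - 5}} = \frac{1}{\frac{1}{-11}} = \frac{1}{- \frac{1}{11}} = -11$)
$983 G = 983 \left(-11\right) = -10813$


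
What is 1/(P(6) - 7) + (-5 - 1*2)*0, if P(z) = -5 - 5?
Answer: -1/17 ≈ -0.058824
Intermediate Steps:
P(z) = -10
1/(P(6) - 7) + (-5 - 1*2)*0 = 1/(-10 - 7) + (-5 - 1*2)*0 = 1/(-17) + (-5 - 2)*0 = -1/17 - 7*0 = -1/17 + 0 = -1/17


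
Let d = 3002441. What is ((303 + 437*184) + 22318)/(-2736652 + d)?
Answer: 103029/265789 ≈ 0.38763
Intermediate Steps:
((303 + 437*184) + 22318)/(-2736652 + d) = ((303 + 437*184) + 22318)/(-2736652 + 3002441) = ((303 + 80408) + 22318)/265789 = (80711 + 22318)*(1/265789) = 103029*(1/265789) = 103029/265789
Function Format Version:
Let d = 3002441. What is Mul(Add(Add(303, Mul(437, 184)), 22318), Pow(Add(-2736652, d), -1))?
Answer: Rational(103029, 265789) ≈ 0.38763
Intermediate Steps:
Mul(Add(Add(303, Mul(437, 184)), 22318), Pow(Add(-2736652, d), -1)) = Mul(Add(Add(303, Mul(437, 184)), 22318), Pow(Add(-2736652, 3002441), -1)) = Mul(Add(Add(303, 80408), 22318), Pow(265789, -1)) = Mul(Add(80711, 22318), Rational(1, 265789)) = Mul(103029, Rational(1, 265789)) = Rational(103029, 265789)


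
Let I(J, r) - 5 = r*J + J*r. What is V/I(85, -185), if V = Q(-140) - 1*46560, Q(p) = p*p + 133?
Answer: 26827/31445 ≈ 0.85314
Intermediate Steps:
Q(p) = 133 + p² (Q(p) = p² + 133 = 133 + p²)
I(J, r) = 5 + 2*J*r (I(J, r) = 5 + (r*J + J*r) = 5 + (J*r + J*r) = 5 + 2*J*r)
V = -26827 (V = (133 + (-140)²) - 1*46560 = (133 + 19600) - 46560 = 19733 - 46560 = -26827)
V/I(85, -185) = -26827/(5 + 2*85*(-185)) = -26827/(5 - 31450) = -26827/(-31445) = -26827*(-1/31445) = 26827/31445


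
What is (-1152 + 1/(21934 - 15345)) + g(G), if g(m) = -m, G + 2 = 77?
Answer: -8084702/6589 ≈ -1227.0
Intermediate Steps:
G = 75 (G = -2 + 77 = 75)
(-1152 + 1/(21934 - 15345)) + g(G) = (-1152 + 1/(21934 - 15345)) - 1*75 = (-1152 + 1/6589) - 75 = -7590527/6589 - 75 = -8084702/6589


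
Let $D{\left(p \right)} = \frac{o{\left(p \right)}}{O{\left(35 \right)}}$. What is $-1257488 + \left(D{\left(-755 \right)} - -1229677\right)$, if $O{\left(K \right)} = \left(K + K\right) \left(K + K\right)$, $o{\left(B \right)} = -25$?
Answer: $- \frac{5450957}{196} \approx -27811.0$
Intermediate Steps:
$O{\left(K \right)} = 4 K^{2}$ ($O{\left(K \right)} = 2 K 2 K = 4 K^{2}$)
$D{\left(p \right)} = - \frac{1}{196}$ ($D{\left(p \right)} = - \frac{25}{4 \cdot 35^{2}} = - \frac{25}{4 \cdot 1225} = - \frac{25}{4900} = \left(-25\right) \frac{1}{4900} = - \frac{1}{196}$)
$-1257488 + \left(D{\left(-755 \right)} - -1229677\right) = -1257488 - - \frac{241016691}{196} = -1257488 + \left(- \frac{1}{196} + 1229677\right) = -1257488 + \frac{241016691}{196} = - \frac{5450957}{196}$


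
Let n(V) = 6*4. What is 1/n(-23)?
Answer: 1/24 ≈ 0.041667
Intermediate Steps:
n(V) = 24
1/n(-23) = 1/24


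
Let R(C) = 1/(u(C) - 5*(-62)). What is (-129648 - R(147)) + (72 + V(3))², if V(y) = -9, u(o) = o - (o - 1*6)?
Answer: -39714565/316 ≈ -1.2568e+5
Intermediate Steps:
u(o) = 6 (u(o) = o - (o - 6) = o - (-6 + o) = o + (6 - o) = 6)
R(C) = 1/316 (R(C) = 1/(6 - 5*(-62)) = 1/(6 + 310) = 1/316)
(-129648 - R(147)) + (72 + V(3))² = (-129648 - 1*1/316) + (72 - 9)² = (-129648 - 1/316) + 63² = -40968769/316 + 3969 = -39714565/316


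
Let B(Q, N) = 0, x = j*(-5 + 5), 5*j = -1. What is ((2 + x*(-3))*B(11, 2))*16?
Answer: 0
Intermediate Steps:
j = -⅕ (j = (⅕)*(-1) = -⅕ ≈ -0.20000)
x = 0 (x = -(-5 + 5)/5 = -⅕*0 = 0)
((2 + x*(-3))*B(11, 2))*16 = ((2 + 0*(-3))*0)*16 = ((2 + 0)*0)*16 = (2*0)*16 = 0*16 = 0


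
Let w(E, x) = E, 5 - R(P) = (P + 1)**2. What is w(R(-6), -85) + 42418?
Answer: 42398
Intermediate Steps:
R(P) = 5 - (1 + P)**2 (R(P) = 5 - (P + 1)**2 = 5 - (1 + P)**2)
w(R(-6), -85) + 42418 = (5 - (1 - 6)**2) + 42418 = (5 - 1*(-5)**2) + 42418 = (5 - 1*25) + 42418 = (5 - 25) + 42418 = -20 + 42418 = 42398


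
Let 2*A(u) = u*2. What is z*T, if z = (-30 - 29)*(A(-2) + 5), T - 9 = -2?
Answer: -1239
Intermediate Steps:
A(u) = u (A(u) = (u*2)/2 = (2*u)/2 = u)
T = 7 (T = 9 - 2 = 7)
z = -177 (z = (-30 - 29)*(-2 + 5) = -59*3 = -177)
z*T = -177*7 = -1239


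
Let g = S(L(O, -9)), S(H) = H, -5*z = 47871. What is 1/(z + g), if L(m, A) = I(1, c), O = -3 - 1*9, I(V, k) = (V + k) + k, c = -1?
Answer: -5/47876 ≈ -0.00010444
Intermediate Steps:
I(V, k) = V + 2*k
z = -47871/5 (z = -1/5*47871 = -47871/5 ≈ -9574.2)
O = -12 (O = -3 - 9 = -12)
L(m, A) = -1 (L(m, A) = 1 + 2*(-1) = 1 - 2 = -1)
g = -1
1/(z + g) = 1/(-47871/5 - 1) = 1/(-47876/5) = -5/47876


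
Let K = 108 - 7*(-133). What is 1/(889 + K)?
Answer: 1/1928 ≈ 0.00051867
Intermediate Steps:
K = 1039 (K = 108 + 931 = 1039)
1/(889 + K) = 1/(889 + 1039) = 1/1928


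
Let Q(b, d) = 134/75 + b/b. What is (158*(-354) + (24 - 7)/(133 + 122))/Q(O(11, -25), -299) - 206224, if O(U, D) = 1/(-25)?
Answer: -47295711/209 ≈ -2.2630e+5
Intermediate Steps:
O(U, D) = -1/25
Q(b, d) = 209/75 (Q(b, d) = 134*(1/75) + 1 = 134/75 + 1 = 209/75)
(158*(-354) + (24 - 7)/(133 + 122))/Q(O(11, -25), -299) - 206224 = (158*(-354) + (24 - 7)/(133 + 122))/(209/75) - 206224 = (-55932 + 17/255)*(75/209) - 206224 = (-55932 + 17*(1/255))*(75/209) - 206224 = (-55932 + 1/15)*(75/209) - 206224 = -838979/15*75/209 - 206224 = -4194895/209 - 206224 = -47295711/209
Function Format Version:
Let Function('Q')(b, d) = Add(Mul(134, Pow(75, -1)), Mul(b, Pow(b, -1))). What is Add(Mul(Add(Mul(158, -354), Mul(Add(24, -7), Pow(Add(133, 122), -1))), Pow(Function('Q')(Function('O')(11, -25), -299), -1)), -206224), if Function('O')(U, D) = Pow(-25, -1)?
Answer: Rational(-47295711, 209) ≈ -2.2630e+5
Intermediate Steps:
Function('O')(U, D) = Rational(-1, 25)
Function('Q')(b, d) = Rational(209, 75) (Function('Q')(b, d) = Add(Mul(134, Rational(1, 75)), 1) = Add(Rational(134, 75), 1) = Rational(209, 75))
Add(Mul(Add(Mul(158, -354), Mul(Add(24, -7), Pow(Add(133, 122), -1))), Pow(Function('Q')(Function('O')(11, -25), -299), -1)), -206224) = Add(Mul(Add(Mul(158, -354), Mul(Add(24, -7), Pow(Add(133, 122), -1))), Pow(Rational(209, 75), -1)), -206224) = Add(Mul(Add(-55932, Mul(17, Pow(255, -1))), Rational(75, 209)), -206224) = Add(Mul(Add(-55932, Mul(17, Rational(1, 255))), Rational(75, 209)), -206224) = Add(Mul(Add(-55932, Rational(1, 15)), Rational(75, 209)), -206224) = Add(Mul(Rational(-838979, 15), Rational(75, 209)), -206224) = Add(Rational(-4194895, 209), -206224) = Rational(-47295711, 209)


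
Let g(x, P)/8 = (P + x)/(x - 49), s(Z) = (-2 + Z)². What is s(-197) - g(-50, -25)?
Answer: 1306633/33 ≈ 39595.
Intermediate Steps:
g(x, P) = 8*(P + x)/(-49 + x) (g(x, P) = 8*((P + x)/(x - 49)) = 8*((P + x)/(-49 + x)) = 8*(P + x)/(-49 + x))
s(-197) - g(-50, -25) = (-2 - 197)² - 8*(-25 - 50)/(-49 - 50) = (-199)² - 8*(-75)/(-99) = 39601 - 8*(-1)*(-75)/99 = 39601 - 1*200/33 = 39601 - 200/33 = 1306633/33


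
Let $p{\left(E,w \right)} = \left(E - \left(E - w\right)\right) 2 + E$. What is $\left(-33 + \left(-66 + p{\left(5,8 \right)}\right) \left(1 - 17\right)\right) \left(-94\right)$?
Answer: $-64578$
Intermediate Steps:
$p{\left(E,w \right)} = E + 2 w$ ($p{\left(E,w \right)} = w 2 + E = 2 w + E = E + 2 w$)
$\left(-33 + \left(-66 + p{\left(5,8 \right)}\right) \left(1 - 17\right)\right) \left(-94\right) = \left(-33 + \left(-66 + \left(5 + 2 \cdot 8\right)\right) \left(1 - 17\right)\right) \left(-94\right) = \left(-33 + \left(-66 + \left(5 + 16\right)\right) \left(-16\right)\right) \left(-94\right) = \left(-33 + \left(-66 + 21\right) \left(-16\right)\right) \left(-94\right) = \left(-33 - -720\right) \left(-94\right) = \left(-33 + 720\right) \left(-94\right) = 687 \left(-94\right) = -64578$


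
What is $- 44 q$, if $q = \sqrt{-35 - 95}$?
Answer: $- 44 i \sqrt{130} \approx - 501.68 i$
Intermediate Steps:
$q = i \sqrt{130}$ ($q = \sqrt{-130} = i \sqrt{130} \approx 11.402 i$)
$- 44 q = - 44 i \sqrt{130}$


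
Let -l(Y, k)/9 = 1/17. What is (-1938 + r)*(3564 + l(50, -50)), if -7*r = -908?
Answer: -766808982/119 ≈ -6.4438e+6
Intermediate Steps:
r = 908/7 (r = -1/7*(-908) = 908/7 ≈ 129.71)
l(Y, k) = -9/17
(-1938 + r)*(3564 + l(50, -50)) = (-1938 + 908/7)*(3564 - 9/17) = -12658/7*60579/17 = -766808982/119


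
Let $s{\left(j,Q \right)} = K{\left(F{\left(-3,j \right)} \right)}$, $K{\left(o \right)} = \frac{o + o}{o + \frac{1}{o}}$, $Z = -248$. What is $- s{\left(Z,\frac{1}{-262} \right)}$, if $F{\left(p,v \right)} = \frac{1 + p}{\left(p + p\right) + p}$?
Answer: $- \frac{8}{85} \approx -0.094118$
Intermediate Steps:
$F{\left(p,v \right)} = \frac{1 + p}{3 p}$ ($F{\left(p,v \right)} = \frac{1 + p}{2 p + p} = \frac{1 + p}{3 p}$)
$K{\left(o \right)} = \frac{2 o}{o + \frac{1}{o}}$
$s{\left(j,Q \right)} = \frac{8}{85}$ ($s{\left(j,Q \right)} = \frac{2 \left(\frac{1 - 3}{3 \left(-3\right)}\right)^{2}}{1 + \left(\frac{1 - 3}{3 \left(-3\right)}\right)^{2}} = \frac{2 \left(\frac{1}{3} \left(- \frac{1}{3}\right) \left(-2\right)\right)^{2}}{1 + \left(\frac{1}{3} \left(- \frac{1}{3}\right) \left(-2\right)\right)^{2}} = \frac{2 \left(\frac{2}{9}\right)^{2}}{1 + \left(\frac{2}{9}\right)^{2}} = 2 \cdot \frac{4}{81} \frac{1}{1 + \frac{4}{81}} = 2 \cdot \frac{4}{81} \frac{1}{\frac{85}{81}} = 2 \cdot \frac{4}{81} \cdot \frac{81}{85} = \frac{8}{85}$)
$- s{\left(Z,\frac{1}{-262} \right)} = \left(-1\right) \frac{8}{85} = - \frac{8}{85}$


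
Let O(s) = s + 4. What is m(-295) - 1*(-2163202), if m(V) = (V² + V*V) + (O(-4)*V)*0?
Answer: 2337252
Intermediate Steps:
O(s) = 4 + s
m(V) = 2*V² (m(V) = (V² + V*V) + ((4 - 4)*V)*0 = (V² + V²) + (0*V)*0 = 2*V² + 0*0 = 2*V² + 0 = 2*V²)
m(-295) - 1*(-2163202) = 2*(-295)² - 1*(-2163202) = 2*87025 + 2163202 = 174050 + 2163202 = 2337252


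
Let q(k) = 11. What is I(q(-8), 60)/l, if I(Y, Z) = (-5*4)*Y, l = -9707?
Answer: 220/9707 ≈ 0.022664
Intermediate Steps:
I(Y, Z) = -20*Y
I(q(-8), 60)/l = -20*11/(-9707) = -220*(-1/9707) = 220/9707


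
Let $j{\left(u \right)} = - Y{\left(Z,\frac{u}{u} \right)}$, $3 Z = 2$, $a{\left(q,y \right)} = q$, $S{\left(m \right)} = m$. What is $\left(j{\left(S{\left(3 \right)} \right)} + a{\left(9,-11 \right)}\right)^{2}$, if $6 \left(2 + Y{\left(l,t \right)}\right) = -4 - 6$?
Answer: $\frac{1444}{9} \approx 160.44$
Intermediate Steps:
$Z = \frac{2}{3}$ ($Z = \frac{1}{3} \cdot 2 = \frac{2}{3} \approx 0.66667$)
$Y{\left(l,t \right)} = - \frac{11}{3}$ ($Y{\left(l,t \right)} = -2 + \frac{-4 - 6}{6} = -2 + \frac{1}{6} \left(-10\right) = -2 - \frac{5}{3} = - \frac{11}{3}$)
$j{\left(u \right)} = \frac{11}{3}$ ($j{\left(u \right)} = \left(-1\right) \left(- \frac{11}{3}\right) = \frac{11}{3}$)
$\left(j{\left(S{\left(3 \right)} \right)} + a{\left(9,-11 \right)}\right)^{2} = \left(\frac{11}{3} + 9\right)^{2} = \left(\frac{38}{3}\right)^{2} = \frac{1444}{9}$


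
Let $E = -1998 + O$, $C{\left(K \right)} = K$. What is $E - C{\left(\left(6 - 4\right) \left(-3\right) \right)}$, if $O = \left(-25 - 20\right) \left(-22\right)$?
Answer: $-1002$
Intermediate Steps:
$O = 990$ ($O = \left(-45\right) \left(-22\right) = 990$)
$E = -1008$ ($E = -1998 + 990 = -1008$)
$E - C{\left(\left(6 - 4\right) \left(-3\right) \right)} = -1008 - \left(6 - 4\right) \left(-3\right) = -1008 - 2 \left(-3\right) = -1008 - -6 = -1008 + 6 = -1002$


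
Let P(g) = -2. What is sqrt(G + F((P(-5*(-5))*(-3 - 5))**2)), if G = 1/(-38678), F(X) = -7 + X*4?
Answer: 5*sqrt(60856777438)/38678 ≈ 31.890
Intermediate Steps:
F(X) = -7 + 4*X
G = -1/38678 ≈ -2.5855e-5
sqrt(G + F((P(-5*(-5))*(-3 - 5))**2)) = sqrt(-1/38678 + (-7 + 4*(-2*(-3 - 5))**2)) = sqrt(-1/38678 + (-7 + 4*(-2*(-8))**2)) = sqrt(-1/38678 + (-7 + 4*16**2)) = sqrt(-1/38678 + (-7 + 4*256)) = sqrt(-1/38678 + (-7 + 1024)) = sqrt(-1/38678 + 1017) = sqrt(39335525/38678) = 5*sqrt(60856777438)/38678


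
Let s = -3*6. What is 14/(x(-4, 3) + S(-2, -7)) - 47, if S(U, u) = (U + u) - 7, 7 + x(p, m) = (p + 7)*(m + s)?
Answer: -1605/34 ≈ -47.206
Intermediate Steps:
s = -18
x(p, m) = -7 + (-18 + m)*(7 + p) (x(p, m) = -7 + (p + 7)*(m - 18) = -7 + (7 + p)*(-18 + m) = -7 + (-18 + m)*(7 + p))
S(U, u) = -7 + U + u
14/(x(-4, 3) + S(-2, -7)) - 47 = 14/((-133 - 18*(-4) + 7*3 + 3*(-4)) + (-7 - 2 - 7)) - 47 = 14/((-133 + 72 + 21 - 12) - 16) - 47 = 14/(-52 - 16) - 47 = 14/(-68) - 47 = -1/68*14 - 47 = -7/34 - 47 = -1605/34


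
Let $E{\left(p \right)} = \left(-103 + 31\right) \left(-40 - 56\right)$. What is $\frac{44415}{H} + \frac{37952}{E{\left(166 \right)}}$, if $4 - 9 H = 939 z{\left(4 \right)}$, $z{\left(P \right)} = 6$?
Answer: $- \frac{3983279}{60804} \approx -65.51$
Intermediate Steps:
$E{\left(p \right)} = 6912$ ($E{\left(p \right)} = \left(-72\right) \left(-96\right) = 6912$)
$H = - \frac{5630}{9}$ ($H = \frac{4}{9} - \frac{939 \cdot 6}{9} = \frac{4}{9} - 626 = - \frac{5630}{9} \approx -625.56$)
$\frac{44415}{H} + \frac{37952}{E{\left(166 \right)}} = \frac{44415}{- \frac{5630}{9}} + \frac{37952}{6912} = 44415 \left(- \frac{9}{5630}\right) + 37952 \cdot \frac{1}{6912} = - \frac{79947}{1126} + \frac{593}{108} = - \frac{3983279}{60804}$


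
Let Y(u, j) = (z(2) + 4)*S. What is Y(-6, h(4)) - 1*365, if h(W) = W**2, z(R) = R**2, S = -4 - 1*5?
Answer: -437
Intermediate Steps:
S = -9 (S = -4 - 5 = -9)
Y(u, j) = -72 (Y(u, j) = (2**2 + 4)*(-9) = (4 + 4)*(-9) = 8*(-9) = -72)
Y(-6, h(4)) - 1*365 = -72 - 1*365 = -72 - 365 = -437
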